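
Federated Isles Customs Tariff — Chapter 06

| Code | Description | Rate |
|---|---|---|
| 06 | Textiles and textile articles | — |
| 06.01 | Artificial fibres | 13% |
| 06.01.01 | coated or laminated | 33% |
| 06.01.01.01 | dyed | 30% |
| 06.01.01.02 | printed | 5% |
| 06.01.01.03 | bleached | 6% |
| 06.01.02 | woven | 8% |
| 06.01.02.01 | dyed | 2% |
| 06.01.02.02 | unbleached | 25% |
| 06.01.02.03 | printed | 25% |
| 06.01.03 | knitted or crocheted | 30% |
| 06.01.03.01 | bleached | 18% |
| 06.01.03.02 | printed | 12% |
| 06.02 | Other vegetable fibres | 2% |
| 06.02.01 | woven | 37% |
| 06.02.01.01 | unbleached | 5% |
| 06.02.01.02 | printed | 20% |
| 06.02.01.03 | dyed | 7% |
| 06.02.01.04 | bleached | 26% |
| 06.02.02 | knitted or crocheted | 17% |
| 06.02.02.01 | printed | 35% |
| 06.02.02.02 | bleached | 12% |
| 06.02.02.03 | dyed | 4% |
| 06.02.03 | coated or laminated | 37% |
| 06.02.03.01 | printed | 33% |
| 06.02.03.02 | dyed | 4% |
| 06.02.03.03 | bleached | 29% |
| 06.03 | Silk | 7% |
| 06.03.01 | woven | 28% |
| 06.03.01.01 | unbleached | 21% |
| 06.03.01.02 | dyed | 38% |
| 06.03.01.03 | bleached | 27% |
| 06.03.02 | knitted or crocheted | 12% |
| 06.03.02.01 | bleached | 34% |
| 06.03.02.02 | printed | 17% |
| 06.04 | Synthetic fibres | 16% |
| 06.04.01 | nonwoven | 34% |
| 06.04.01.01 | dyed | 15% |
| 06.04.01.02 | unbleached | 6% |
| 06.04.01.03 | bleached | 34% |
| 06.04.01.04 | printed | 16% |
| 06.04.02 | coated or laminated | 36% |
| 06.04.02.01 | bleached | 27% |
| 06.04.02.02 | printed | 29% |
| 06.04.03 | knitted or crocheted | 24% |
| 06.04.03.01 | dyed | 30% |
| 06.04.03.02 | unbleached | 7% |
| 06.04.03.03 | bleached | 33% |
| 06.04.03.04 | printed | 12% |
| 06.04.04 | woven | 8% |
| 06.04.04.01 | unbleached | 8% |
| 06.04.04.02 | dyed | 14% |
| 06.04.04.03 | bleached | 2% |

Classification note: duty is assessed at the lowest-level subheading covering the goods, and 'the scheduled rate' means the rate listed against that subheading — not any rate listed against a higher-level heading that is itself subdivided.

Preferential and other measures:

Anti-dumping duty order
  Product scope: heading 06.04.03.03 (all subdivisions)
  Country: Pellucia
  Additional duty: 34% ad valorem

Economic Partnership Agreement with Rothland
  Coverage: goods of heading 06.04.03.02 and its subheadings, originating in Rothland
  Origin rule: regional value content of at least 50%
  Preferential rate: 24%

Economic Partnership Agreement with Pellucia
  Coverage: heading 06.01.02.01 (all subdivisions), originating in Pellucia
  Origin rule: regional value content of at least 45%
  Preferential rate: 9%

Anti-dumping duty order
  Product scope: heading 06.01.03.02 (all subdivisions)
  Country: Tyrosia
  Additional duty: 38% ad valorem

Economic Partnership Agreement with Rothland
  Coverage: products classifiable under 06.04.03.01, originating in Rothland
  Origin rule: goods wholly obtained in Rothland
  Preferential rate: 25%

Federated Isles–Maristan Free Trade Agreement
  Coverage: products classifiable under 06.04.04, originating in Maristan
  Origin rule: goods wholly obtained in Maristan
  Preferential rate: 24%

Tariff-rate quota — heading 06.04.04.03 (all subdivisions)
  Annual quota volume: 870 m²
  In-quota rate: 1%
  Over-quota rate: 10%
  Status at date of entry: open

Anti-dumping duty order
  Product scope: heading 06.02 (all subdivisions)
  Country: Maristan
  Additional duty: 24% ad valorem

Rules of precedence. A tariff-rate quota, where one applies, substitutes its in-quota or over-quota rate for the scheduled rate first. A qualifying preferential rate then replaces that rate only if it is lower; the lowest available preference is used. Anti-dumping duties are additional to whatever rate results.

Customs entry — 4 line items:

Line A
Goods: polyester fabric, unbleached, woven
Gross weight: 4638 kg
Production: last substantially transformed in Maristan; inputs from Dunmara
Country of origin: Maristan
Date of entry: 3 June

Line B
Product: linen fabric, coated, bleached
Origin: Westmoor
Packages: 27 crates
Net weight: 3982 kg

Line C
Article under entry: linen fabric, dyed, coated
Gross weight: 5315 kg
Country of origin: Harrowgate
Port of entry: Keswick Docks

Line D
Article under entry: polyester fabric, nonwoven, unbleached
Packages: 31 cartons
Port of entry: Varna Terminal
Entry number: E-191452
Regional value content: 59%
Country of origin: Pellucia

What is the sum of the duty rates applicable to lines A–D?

47%

Line A: polyester → 06.04; woven → 06.04.04; unbleached → 06.04.04.01. Scheduled 8%. Maristan agreement on 06.04.04: not wholly obtained. → 8%.
Line B: linen → 06.02; coated → 06.02.03; bleached → 06.02.03.03. Scheduled 29%. No special measure applies. → 29%.
Line C: linen → 06.02; coated → 06.02.03; dyed → 06.02.03.02. Scheduled 4%. No special measure applies. → 4%.
Line D: polyester → 06.04; nonwoven → 06.04.01; unbleached → 06.04.01.02. Scheduled 6%. Pellucia agreement on 06.01.02.01: 06.04.01.02 not covered. → 6%.
Sum: 8% + 29% + 4% + 6% = 47%.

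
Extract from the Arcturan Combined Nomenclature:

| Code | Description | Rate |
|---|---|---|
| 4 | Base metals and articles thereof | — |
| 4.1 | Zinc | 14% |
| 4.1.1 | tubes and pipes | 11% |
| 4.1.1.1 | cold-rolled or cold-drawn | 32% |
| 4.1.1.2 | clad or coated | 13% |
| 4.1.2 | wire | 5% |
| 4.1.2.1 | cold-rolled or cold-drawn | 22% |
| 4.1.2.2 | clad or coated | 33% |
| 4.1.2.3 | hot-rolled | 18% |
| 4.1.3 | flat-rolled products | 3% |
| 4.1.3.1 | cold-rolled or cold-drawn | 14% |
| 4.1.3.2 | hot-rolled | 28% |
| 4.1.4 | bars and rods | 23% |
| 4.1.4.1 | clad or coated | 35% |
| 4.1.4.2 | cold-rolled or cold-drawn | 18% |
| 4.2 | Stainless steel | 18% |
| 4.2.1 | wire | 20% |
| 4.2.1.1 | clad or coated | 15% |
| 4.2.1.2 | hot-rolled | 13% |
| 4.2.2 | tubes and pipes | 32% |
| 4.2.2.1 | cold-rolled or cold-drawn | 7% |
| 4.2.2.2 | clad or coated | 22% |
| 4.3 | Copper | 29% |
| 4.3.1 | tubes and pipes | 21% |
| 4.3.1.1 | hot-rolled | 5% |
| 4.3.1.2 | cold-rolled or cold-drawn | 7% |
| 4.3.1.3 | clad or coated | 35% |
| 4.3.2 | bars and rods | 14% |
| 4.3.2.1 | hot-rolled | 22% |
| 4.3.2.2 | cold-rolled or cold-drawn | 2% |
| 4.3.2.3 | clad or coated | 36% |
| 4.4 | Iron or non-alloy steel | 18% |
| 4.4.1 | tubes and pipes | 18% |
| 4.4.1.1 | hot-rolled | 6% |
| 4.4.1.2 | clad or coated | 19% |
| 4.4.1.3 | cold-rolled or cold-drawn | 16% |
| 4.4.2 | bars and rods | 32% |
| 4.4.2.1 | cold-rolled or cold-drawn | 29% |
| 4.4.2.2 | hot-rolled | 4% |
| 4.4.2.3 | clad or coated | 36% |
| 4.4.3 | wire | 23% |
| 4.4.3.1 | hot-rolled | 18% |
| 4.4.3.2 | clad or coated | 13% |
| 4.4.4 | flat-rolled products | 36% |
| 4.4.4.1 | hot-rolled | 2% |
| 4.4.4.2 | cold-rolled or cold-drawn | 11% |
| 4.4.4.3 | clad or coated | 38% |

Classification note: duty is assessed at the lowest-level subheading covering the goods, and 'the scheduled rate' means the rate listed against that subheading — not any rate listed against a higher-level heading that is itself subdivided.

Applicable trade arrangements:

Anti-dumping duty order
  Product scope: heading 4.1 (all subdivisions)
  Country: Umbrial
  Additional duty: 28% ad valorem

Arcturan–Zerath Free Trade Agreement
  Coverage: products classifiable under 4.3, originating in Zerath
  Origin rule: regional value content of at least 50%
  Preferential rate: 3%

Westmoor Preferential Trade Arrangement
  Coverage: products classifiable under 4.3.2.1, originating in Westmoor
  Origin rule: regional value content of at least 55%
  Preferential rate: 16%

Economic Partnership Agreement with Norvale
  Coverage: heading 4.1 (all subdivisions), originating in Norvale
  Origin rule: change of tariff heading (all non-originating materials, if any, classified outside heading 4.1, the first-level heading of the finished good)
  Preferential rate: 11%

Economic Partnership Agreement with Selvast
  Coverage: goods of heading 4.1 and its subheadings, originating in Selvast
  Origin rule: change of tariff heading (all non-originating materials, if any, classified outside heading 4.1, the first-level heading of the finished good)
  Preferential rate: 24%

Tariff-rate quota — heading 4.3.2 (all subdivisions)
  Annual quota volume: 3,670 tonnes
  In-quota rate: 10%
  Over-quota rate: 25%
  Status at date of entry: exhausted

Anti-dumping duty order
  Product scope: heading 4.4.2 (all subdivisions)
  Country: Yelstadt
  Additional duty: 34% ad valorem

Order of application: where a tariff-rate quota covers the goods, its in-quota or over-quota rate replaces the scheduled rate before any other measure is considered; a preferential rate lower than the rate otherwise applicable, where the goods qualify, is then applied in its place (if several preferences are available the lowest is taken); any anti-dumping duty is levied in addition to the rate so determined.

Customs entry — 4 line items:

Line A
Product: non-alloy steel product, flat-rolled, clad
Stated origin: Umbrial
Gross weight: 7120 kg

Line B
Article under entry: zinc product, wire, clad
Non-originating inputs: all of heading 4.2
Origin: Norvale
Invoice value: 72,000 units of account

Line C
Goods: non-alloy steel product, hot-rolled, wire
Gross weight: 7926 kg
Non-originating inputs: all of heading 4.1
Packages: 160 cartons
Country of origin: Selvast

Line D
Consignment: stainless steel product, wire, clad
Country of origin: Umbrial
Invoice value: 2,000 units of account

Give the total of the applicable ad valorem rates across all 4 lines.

82%

Line A: non-alloy steel → 4.4; flat-rolled → 4.4.4; clad → 4.4.4.3. Scheduled 38%. No special measure applies. → 38%.
Line B: zinc → 4.1; wire → 4.1.2; clad → 4.1.2.2. Scheduled 33%. Norvale agreement on 4.1: CTH met → 11% available; preferential 11%. → 11%.
Line C: non-alloy steel → 4.4; wire → 4.4.3; hot-rolled → 4.4.3.1. Scheduled 18%. Selvast agreement on 4.1: 4.4.3.1 not covered. → 18%.
Line D: stainless steel → 4.2; wire → 4.2.1; clad → 4.2.1.1. Scheduled 15%. No special measure applies. → 15%.
Sum: 38% + 11% + 18% + 15% = 82%.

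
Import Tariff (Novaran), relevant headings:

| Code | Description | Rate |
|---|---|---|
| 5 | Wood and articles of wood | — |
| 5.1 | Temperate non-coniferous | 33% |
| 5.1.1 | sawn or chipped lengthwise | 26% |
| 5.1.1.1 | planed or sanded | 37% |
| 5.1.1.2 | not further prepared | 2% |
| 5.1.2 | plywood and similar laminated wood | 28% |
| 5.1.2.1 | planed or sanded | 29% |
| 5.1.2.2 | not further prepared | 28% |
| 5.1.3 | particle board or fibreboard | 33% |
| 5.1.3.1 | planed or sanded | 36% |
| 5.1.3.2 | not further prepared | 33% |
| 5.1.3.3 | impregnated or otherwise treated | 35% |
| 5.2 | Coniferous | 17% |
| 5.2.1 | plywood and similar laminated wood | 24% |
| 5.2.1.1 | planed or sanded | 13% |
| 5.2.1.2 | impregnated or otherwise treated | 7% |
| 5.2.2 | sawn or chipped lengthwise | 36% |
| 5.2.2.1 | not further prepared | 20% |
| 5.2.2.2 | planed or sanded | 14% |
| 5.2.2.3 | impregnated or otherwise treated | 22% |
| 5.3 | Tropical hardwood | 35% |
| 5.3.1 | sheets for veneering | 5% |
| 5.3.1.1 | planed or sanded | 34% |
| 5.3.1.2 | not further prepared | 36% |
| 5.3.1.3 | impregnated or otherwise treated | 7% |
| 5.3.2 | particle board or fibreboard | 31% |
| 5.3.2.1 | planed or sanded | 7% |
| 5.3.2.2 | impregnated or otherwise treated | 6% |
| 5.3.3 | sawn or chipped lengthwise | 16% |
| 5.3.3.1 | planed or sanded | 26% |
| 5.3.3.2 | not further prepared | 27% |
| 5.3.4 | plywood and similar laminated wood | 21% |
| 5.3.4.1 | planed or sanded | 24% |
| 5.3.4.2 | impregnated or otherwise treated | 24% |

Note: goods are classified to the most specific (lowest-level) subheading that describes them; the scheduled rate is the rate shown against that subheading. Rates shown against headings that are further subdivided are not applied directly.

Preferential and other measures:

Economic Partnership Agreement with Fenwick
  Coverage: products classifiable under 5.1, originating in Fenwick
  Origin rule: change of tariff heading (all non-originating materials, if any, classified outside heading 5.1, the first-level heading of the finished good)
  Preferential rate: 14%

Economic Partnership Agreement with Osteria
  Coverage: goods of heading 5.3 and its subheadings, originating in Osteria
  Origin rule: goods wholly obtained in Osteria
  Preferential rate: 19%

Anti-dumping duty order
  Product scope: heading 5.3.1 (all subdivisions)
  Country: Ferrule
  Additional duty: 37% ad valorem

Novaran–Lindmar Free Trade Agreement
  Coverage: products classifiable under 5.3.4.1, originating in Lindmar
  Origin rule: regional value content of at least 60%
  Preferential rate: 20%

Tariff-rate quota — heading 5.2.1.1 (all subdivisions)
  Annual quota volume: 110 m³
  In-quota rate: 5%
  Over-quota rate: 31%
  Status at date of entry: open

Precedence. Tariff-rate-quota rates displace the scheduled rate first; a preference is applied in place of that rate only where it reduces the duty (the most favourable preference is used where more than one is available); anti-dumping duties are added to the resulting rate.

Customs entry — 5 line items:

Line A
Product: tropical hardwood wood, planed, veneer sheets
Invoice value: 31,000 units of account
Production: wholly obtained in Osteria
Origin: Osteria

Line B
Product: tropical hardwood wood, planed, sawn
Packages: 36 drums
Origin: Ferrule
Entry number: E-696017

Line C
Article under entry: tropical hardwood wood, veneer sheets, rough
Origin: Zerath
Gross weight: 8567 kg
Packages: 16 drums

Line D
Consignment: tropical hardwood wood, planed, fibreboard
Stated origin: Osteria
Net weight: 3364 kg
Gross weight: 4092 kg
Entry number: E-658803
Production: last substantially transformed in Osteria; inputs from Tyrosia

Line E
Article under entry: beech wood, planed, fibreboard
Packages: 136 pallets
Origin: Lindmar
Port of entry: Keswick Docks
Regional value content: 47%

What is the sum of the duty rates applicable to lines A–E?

124%

Line A: tropical hardwood → 5.3; veneer sheets → 5.3.1; planed → 5.3.1.1. Scheduled 34%. Osteria agreement on 5.3: wholly obtained → 19% available; preferential 19%. → 19%.
Line B: tropical hardwood → 5.3; sawn → 5.3.3; planed → 5.3.3.1. Scheduled 26%. No special measure applies. → 26%.
Line C: tropical hardwood → 5.3; veneer sheets → 5.3.1; rough → 5.3.1.2. Scheduled 36%. No special measure applies. → 36%.
Line D: tropical hardwood → 5.3; fibreboard → 5.3.2; planed → 5.3.2.1. Scheduled 7%. Osteria agreement on 5.3: not wholly obtained. → 7%.
Line E: beech → 5.1; fibreboard → 5.1.3; planed → 5.1.3.1. Scheduled 36%. Lindmar agreement on 5.3.4.1: 5.1.3.1 not covered. → 36%.
Sum: 19% + 26% + 36% + 7% + 36% = 124%.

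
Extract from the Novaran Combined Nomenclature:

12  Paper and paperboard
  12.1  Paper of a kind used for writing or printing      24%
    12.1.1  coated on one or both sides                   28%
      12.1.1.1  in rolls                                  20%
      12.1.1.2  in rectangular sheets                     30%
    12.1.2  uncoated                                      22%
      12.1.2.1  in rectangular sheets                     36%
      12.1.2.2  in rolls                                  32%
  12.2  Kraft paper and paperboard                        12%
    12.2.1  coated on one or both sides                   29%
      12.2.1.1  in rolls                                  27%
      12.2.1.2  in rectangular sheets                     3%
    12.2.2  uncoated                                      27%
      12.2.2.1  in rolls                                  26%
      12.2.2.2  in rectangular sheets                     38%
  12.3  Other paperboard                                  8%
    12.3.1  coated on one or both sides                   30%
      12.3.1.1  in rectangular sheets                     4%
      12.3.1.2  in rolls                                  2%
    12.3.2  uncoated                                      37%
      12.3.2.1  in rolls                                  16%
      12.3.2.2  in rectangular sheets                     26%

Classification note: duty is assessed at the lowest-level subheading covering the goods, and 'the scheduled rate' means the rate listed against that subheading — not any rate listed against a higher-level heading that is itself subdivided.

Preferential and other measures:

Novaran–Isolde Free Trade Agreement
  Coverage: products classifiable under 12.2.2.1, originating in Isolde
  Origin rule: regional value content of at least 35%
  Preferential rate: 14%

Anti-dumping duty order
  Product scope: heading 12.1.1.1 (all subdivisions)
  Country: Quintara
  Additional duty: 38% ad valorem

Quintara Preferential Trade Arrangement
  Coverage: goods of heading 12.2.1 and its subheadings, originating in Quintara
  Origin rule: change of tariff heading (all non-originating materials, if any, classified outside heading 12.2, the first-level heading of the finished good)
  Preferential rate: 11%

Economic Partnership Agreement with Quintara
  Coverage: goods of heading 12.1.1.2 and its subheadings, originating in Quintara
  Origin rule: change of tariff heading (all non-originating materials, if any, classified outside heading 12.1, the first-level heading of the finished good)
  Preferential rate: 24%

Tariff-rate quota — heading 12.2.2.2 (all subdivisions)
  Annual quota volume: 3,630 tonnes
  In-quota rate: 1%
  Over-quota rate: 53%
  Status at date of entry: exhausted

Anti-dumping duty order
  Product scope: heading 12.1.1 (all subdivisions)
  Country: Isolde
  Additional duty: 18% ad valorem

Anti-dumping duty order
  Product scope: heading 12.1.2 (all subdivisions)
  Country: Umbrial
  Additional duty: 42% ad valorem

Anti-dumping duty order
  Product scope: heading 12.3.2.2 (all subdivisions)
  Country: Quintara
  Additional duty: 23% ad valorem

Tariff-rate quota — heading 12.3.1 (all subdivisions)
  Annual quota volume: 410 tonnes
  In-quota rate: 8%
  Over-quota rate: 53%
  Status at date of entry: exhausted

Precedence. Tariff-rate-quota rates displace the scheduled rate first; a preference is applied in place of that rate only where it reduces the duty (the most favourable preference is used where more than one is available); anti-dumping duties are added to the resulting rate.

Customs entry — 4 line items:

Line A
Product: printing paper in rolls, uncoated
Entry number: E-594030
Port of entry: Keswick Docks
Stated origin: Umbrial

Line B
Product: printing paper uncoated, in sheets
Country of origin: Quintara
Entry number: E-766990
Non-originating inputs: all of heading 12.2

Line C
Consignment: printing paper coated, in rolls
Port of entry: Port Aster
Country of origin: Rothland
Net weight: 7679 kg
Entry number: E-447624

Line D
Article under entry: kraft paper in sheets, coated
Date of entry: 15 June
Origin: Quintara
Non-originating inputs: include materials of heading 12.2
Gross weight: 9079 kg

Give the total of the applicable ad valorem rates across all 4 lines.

133%

Line A: printing paper → 12.1; uncoated → 12.1.2; in rolls → 12.1.2.2. Scheduled 32%. anti-dumping (Umbrial, 12.1.2): +42%; total 32% + 42% = 74%. → 74%.
Line B: printing paper → 12.1; uncoated → 12.1.2; in sheets → 12.1.2.1. Scheduled 36%. Quintara agreement on 12.2.1: 12.1.2.1 not covered; Quintara agreement on 12.1.1.2: 12.1.2.1 not covered. → 36%.
Line C: printing paper → 12.1; coated → 12.1.1; in rolls → 12.1.1.1. Scheduled 20%. No special measure applies. → 20%.
Line D: kraft paper → 12.2; coated → 12.2.1; in sheets → 12.2.1.2. Scheduled 3%. Quintara agreement on 12.2.1: CTH not met; Quintara agreement on 12.1.1.2: 12.2.1.2 not covered. → 3%.
Sum: 74% + 36% + 20% + 3% = 133%.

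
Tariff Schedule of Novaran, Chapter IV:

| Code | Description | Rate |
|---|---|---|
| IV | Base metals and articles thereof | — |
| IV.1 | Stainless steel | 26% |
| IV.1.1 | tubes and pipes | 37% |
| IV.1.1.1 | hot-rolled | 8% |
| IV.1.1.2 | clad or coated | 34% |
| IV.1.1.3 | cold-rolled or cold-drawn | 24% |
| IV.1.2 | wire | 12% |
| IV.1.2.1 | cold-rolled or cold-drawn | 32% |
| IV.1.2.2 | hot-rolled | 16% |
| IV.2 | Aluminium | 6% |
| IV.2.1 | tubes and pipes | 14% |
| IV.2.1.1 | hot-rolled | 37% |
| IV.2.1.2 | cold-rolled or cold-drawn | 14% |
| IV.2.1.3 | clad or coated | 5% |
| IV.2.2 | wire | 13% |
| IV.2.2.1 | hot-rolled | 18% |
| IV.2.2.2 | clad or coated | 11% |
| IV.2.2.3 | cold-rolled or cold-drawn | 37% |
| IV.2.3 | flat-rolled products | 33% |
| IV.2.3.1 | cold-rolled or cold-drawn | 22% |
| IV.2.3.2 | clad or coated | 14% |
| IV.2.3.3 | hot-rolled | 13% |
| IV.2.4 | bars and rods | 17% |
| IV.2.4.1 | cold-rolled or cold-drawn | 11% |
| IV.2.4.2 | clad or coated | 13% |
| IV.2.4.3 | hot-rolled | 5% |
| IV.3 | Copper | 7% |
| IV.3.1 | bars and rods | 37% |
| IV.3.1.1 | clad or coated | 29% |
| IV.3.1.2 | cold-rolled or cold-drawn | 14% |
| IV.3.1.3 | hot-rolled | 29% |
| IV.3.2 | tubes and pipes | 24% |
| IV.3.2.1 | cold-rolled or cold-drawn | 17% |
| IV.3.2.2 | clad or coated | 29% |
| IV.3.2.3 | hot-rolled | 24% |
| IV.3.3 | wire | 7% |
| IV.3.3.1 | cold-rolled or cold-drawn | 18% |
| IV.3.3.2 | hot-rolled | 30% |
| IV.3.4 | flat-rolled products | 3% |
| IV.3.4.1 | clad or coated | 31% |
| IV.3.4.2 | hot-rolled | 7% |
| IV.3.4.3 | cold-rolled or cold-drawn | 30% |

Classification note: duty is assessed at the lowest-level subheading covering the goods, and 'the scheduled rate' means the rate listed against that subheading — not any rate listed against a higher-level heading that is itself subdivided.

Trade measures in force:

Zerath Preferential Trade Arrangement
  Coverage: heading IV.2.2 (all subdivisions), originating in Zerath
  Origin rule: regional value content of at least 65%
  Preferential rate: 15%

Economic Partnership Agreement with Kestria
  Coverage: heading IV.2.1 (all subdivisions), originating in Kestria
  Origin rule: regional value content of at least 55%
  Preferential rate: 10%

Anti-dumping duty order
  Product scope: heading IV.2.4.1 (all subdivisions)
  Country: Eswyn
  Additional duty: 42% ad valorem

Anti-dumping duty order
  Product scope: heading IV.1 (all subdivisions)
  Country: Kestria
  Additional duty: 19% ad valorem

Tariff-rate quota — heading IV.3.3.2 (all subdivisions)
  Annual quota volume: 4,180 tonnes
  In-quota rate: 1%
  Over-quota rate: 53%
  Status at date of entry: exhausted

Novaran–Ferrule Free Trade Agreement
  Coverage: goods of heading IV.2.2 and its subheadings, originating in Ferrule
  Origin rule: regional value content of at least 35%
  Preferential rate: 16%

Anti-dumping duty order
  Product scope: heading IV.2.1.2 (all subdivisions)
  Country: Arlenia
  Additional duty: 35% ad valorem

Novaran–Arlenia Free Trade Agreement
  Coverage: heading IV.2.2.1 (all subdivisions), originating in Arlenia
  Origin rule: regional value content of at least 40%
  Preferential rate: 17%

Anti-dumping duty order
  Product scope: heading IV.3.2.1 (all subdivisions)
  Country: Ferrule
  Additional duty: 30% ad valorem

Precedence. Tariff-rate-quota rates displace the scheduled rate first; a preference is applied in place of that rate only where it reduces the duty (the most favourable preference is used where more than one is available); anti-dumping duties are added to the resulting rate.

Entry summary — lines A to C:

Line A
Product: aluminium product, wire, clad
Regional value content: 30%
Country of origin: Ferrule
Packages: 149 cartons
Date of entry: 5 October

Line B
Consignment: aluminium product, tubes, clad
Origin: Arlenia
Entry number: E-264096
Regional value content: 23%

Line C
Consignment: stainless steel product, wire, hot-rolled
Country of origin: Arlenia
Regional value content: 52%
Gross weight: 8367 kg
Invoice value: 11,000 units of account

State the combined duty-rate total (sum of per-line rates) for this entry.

Line A: aluminium → IV.2; wire → IV.2.2; clad → IV.2.2.2. Scheduled 11%. Ferrule agreement on IV.2.2: RVC < 35%. → 11%.
Line B: aluminium → IV.2; tubes → IV.2.1; clad → IV.2.1.3. Scheduled 5%. Arlenia agreement on IV.2.2.1: IV.2.1.3 not covered. → 5%.
Line C: stainless steel → IV.1; wire → IV.1.2; hot-rolled → IV.1.2.2. Scheduled 16%. Arlenia agreement on IV.2.2.1: IV.1.2.2 not covered. → 16%.
Sum: 11% + 5% + 16% = 32%.

32%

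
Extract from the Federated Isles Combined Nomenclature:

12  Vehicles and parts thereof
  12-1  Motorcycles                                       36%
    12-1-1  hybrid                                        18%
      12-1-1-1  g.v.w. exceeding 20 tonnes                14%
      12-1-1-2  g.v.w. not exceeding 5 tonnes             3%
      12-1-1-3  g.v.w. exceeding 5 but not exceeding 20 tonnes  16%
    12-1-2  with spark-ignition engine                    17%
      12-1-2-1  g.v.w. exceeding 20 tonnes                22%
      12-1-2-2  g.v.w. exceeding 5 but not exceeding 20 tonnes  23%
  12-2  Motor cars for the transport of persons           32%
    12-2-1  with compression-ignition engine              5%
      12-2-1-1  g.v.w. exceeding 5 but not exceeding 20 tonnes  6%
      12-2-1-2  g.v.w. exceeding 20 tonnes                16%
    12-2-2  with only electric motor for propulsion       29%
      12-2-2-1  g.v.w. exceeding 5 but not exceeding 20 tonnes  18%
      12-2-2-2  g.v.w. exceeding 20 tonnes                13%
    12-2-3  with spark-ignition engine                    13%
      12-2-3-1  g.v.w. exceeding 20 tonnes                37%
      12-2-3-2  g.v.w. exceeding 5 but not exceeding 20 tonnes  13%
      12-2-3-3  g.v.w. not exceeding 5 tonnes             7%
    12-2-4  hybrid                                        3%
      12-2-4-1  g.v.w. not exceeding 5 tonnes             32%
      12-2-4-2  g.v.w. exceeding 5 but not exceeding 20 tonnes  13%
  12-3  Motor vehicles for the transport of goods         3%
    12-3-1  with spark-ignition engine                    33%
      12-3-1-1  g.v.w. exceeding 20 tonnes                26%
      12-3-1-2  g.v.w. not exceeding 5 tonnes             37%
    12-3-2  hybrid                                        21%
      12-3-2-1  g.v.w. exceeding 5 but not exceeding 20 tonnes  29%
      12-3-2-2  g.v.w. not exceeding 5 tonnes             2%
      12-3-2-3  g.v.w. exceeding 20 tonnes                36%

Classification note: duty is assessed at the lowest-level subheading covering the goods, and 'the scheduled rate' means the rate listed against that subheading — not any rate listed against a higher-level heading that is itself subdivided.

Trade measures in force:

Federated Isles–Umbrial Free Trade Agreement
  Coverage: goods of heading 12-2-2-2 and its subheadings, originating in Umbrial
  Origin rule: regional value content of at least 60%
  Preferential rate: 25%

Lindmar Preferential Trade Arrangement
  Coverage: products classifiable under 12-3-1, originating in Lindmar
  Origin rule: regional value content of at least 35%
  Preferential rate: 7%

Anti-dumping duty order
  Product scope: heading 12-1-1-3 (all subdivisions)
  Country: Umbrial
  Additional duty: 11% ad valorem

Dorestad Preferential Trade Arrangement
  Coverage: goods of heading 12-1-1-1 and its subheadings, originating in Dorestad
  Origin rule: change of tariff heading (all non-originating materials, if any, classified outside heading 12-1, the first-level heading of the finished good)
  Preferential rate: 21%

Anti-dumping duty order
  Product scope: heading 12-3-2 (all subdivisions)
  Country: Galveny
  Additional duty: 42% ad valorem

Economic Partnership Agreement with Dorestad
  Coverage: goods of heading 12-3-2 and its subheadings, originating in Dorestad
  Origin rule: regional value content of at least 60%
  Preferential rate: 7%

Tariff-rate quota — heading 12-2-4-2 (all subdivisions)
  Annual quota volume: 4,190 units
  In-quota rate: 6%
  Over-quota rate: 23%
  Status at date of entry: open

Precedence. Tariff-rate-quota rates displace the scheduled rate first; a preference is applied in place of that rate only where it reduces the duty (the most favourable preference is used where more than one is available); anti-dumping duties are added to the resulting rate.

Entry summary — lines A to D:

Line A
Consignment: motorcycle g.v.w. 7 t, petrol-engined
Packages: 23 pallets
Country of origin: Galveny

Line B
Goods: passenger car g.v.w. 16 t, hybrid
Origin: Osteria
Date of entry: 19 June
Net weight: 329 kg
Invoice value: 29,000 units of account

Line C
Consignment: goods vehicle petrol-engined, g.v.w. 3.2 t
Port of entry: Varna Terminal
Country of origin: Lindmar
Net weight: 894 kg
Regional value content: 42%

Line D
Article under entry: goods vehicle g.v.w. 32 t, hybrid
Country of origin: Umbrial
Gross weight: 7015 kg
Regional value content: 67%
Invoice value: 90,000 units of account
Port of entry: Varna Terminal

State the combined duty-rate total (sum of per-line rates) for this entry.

72%

Line A: motorcycle → 12-1; petrol-engined → 12-1-2; g.v.w. 7 t → 12-1-2-2. Scheduled 23%. No special measure applies. → 23%.
Line B: passenger car → 12-2; hybrid → 12-2-4; g.v.w. 16 t → 12-2-4-2. Scheduled 13%. quota on 12-2-4-2 open → in-quota 6%. → 6%.
Line C: goods vehicle → 12-3; petrol-engined → 12-3-1; g.v.w. 3.2 t → 12-3-1-2. Scheduled 37%. Lindmar agreement on 12-3-1: RVC ≥ 35% → 7% available; preferential 7%. → 7%.
Line D: goods vehicle → 12-3; hybrid → 12-3-2; g.v.w. 32 t → 12-3-2-3. Scheduled 36%. Umbrial agreement on 12-2-2-2: 12-3-2-3 not covered. → 36%.
Sum: 23% + 6% + 7% + 36% = 72%.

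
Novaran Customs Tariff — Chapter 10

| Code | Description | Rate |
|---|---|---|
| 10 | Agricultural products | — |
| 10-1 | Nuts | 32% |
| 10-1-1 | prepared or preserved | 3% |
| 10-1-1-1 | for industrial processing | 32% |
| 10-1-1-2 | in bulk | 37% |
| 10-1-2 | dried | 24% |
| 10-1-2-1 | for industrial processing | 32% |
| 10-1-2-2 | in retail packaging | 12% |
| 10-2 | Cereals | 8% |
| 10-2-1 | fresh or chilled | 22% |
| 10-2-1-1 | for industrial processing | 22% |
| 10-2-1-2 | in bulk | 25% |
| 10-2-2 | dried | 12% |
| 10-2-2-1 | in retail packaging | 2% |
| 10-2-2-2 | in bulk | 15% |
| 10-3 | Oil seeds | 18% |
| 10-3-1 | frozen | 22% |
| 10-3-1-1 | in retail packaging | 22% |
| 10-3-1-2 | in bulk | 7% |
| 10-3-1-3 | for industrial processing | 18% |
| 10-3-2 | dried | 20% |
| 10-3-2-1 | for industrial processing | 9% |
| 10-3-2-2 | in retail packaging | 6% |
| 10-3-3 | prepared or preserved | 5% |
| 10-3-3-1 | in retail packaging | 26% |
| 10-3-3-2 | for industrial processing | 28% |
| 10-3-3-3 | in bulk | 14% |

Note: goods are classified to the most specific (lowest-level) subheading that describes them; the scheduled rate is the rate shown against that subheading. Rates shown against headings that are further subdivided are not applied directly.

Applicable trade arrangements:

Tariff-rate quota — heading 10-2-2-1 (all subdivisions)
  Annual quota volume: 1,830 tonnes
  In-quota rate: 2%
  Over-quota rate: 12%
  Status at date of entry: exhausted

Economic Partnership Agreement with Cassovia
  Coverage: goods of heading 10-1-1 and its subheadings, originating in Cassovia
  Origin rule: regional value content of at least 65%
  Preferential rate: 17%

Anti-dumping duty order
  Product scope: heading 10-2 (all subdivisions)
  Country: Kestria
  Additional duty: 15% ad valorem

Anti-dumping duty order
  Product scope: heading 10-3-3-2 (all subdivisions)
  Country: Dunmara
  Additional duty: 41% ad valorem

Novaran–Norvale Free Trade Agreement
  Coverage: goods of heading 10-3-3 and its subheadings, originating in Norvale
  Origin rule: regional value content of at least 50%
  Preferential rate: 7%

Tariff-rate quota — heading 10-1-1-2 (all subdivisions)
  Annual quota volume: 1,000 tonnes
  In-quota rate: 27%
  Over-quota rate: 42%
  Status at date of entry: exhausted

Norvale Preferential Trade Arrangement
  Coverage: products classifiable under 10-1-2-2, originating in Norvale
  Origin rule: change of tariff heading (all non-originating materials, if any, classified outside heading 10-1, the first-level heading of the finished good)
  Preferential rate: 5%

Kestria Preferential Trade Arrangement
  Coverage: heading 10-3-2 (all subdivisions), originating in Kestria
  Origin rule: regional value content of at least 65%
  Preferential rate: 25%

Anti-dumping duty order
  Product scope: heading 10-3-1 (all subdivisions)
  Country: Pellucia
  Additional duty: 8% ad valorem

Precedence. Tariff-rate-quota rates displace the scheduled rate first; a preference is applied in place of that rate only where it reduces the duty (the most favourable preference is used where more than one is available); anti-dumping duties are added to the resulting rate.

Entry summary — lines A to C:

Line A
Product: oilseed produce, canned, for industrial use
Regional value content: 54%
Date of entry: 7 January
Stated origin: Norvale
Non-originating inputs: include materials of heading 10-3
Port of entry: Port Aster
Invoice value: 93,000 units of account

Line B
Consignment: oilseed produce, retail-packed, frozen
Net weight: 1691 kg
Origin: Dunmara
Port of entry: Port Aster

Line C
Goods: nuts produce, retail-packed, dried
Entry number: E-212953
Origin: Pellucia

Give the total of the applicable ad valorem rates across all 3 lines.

Line A: oilseed → 10-3; canned → 10-3-3; for industrial use → 10-3-3-2. Scheduled 28%. Norvale agreement on 10-3-3: RVC ≥ 50% → 7% available; Norvale agreement on 10-1-2-2: 10-3-3-2 not covered; preferential 7%. → 7%.
Line B: oilseed → 10-3; frozen → 10-3-1; retail-packed → 10-3-1-1. Scheduled 22%. No special measure applies. → 22%.
Line C: nuts → 10-1; dried → 10-1-2; retail-packed → 10-1-2-2. Scheduled 12%. No special measure applies. → 12%.
Sum: 7% + 22% + 12% = 41%.

41%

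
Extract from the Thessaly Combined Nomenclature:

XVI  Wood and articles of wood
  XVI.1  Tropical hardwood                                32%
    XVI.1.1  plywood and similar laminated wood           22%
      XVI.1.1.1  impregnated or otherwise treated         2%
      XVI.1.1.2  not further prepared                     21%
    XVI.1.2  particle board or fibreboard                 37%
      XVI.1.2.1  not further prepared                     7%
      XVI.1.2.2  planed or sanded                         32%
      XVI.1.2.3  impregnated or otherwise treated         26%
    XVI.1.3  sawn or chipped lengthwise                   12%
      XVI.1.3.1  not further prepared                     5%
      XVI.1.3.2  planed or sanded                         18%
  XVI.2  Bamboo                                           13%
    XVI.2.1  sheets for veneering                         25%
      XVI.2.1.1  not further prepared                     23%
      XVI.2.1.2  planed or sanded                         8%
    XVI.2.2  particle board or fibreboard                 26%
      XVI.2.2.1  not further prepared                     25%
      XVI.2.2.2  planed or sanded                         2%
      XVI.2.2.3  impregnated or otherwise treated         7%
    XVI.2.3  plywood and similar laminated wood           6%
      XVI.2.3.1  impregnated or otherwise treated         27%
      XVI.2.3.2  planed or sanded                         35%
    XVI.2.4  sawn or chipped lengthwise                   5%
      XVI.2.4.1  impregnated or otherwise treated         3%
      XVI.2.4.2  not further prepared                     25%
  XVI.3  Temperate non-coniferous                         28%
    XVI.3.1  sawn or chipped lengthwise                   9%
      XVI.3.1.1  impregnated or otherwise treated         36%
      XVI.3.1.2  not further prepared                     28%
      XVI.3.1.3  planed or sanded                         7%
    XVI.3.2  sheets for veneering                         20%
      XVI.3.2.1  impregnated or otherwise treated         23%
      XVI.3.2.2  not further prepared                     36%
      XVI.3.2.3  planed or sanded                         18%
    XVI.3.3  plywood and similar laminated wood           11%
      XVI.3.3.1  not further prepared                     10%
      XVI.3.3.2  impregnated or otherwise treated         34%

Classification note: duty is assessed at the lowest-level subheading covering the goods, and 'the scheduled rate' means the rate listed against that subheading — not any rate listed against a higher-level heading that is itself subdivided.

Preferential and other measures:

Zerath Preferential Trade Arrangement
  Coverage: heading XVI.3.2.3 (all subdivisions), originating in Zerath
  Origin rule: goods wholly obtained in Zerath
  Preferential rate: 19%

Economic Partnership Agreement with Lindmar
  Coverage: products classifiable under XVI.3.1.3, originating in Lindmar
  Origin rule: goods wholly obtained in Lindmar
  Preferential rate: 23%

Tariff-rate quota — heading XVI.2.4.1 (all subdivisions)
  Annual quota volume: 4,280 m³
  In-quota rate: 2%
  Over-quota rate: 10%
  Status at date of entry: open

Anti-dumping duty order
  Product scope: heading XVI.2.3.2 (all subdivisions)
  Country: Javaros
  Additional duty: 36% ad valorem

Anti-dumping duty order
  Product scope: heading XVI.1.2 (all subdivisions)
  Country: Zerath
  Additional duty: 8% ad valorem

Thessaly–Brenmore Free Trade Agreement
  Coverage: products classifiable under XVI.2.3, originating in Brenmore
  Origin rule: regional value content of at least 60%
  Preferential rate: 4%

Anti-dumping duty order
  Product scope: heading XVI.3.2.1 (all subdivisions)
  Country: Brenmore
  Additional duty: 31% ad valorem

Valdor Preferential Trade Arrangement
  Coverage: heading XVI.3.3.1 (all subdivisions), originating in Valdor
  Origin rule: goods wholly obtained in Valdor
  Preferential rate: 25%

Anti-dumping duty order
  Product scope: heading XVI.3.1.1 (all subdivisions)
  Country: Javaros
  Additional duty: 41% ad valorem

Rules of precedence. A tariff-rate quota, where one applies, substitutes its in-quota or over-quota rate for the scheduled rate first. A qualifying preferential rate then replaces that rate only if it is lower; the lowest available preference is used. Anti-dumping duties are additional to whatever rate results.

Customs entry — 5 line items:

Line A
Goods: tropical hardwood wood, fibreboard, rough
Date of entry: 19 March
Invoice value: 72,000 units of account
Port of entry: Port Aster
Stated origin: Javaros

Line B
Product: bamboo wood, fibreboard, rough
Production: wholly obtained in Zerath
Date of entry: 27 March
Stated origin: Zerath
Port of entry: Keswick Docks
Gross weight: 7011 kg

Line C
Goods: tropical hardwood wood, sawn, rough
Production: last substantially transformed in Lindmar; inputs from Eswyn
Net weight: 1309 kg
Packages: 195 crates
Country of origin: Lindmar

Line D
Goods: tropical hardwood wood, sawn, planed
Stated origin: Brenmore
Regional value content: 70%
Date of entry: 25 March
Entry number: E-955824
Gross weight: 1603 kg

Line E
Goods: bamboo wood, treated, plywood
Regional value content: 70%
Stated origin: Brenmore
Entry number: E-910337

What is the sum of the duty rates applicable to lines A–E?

Line A: tropical hardwood → XVI.1; fibreboard → XVI.1.2; rough → XVI.1.2.1. Scheduled 7%. No special measure applies. → 7%.
Line B: bamboo → XVI.2; fibreboard → XVI.2.2; rough → XVI.2.2.1. Scheduled 25%. Zerath agreement on XVI.3.2.3: XVI.2.2.1 not covered. → 25%.
Line C: tropical hardwood → XVI.1; sawn → XVI.1.3; rough → XVI.1.3.1. Scheduled 5%. Lindmar agreement on XVI.3.1.3: XVI.1.3.1 not covered. → 5%.
Line D: tropical hardwood → XVI.1; sawn → XVI.1.3; planed → XVI.1.3.2. Scheduled 18%. Brenmore agreement on XVI.2.3: XVI.1.3.2 not covered. → 18%.
Line E: bamboo → XVI.2; plywood → XVI.2.3; treated → XVI.2.3.1. Scheduled 27%. Brenmore agreement on XVI.2.3: RVC ≥ 60% → 4% available; preferential 4%. → 4%.
Sum: 7% + 25% + 5% + 18% + 4% = 59%.

59%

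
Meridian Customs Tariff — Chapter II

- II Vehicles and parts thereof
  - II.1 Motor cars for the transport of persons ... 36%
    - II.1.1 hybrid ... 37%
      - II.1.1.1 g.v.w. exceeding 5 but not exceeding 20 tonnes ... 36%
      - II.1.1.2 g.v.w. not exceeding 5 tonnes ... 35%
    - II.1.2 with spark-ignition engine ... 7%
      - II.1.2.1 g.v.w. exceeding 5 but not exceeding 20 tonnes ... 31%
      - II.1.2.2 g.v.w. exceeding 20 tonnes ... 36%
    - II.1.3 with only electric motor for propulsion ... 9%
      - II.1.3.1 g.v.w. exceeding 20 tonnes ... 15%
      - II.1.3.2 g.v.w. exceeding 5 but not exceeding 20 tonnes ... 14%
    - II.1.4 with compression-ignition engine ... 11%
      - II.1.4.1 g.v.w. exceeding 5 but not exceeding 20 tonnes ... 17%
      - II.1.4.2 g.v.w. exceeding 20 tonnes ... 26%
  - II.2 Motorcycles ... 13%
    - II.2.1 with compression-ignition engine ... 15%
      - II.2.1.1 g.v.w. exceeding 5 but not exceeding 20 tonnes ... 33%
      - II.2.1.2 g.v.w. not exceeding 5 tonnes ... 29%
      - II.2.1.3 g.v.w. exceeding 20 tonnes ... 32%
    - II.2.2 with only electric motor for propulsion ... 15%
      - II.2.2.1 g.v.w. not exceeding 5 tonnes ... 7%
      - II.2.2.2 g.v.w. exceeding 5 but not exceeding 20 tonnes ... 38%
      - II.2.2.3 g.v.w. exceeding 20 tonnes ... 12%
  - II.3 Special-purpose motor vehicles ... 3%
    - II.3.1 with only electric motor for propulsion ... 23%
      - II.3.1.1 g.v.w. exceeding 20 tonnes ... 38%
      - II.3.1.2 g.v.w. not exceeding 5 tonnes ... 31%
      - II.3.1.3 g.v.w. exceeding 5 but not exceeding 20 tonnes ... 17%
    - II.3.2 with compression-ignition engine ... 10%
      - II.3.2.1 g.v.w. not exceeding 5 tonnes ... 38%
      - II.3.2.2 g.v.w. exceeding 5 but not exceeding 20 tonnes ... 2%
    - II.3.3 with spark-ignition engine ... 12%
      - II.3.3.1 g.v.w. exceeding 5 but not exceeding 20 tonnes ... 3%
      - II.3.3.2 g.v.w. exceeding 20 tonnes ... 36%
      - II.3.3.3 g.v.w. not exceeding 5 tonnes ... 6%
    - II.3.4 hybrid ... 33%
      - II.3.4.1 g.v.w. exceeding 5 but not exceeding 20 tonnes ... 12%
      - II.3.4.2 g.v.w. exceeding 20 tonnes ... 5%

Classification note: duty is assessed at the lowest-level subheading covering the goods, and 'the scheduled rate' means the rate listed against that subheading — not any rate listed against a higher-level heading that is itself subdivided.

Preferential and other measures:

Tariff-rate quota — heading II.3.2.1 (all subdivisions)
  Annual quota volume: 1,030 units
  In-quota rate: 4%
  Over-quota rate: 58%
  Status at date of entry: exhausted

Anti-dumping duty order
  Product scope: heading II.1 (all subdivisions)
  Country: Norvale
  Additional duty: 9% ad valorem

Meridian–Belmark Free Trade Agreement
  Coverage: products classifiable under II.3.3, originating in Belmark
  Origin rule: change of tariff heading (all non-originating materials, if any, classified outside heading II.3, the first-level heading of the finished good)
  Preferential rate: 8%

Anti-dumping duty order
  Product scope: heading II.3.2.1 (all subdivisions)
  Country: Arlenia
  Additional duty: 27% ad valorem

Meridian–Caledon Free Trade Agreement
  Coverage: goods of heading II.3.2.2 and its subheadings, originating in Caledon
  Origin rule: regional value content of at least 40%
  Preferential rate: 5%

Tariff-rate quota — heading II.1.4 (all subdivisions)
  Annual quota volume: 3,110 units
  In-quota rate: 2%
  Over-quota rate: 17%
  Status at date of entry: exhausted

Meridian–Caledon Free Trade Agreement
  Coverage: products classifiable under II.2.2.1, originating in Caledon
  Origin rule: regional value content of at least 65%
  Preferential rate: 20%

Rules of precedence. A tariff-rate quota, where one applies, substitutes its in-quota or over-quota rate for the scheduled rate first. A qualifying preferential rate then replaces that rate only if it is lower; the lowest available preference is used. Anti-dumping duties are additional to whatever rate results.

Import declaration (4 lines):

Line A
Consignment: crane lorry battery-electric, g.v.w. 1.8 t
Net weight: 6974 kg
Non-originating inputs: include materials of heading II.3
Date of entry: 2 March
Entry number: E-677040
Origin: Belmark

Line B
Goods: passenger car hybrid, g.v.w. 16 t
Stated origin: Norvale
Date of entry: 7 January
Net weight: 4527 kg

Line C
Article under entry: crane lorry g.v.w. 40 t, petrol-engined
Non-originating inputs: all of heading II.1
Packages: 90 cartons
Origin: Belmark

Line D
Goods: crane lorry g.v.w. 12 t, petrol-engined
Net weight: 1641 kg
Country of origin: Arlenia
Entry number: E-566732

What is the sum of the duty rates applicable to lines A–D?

Line A: crane lorry → II.3; battery-electric → II.3.1; g.v.w. 1.8 t → II.3.1.2. Scheduled 31%. Belmark agreement on II.3.3: II.3.1.2 not covered. → 31%.
Line B: passenger car → II.1; hybrid → II.1.1; g.v.w. 16 t → II.1.1.1. Scheduled 36%. anti-dumping (Norvale, II.1): +9%; total 36% + 9% = 45%. → 45%.
Line C: crane lorry → II.3; petrol-engined → II.3.3; g.v.w. 40 t → II.3.3.2. Scheduled 36%. Belmark agreement on II.3.3: CTH met → 8% available; preferential 8%. → 8%.
Line D: crane lorry → II.3; petrol-engined → II.3.3; g.v.w. 12 t → II.3.3.1. Scheduled 3%. No special measure applies. → 3%.
Sum: 31% + 45% + 8% + 3% = 87%.

87%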